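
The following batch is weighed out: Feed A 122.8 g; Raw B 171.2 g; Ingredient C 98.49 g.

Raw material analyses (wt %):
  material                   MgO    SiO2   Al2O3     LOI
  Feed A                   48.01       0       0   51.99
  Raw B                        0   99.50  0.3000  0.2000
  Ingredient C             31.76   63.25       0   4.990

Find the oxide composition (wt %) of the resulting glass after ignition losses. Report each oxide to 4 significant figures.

The whole derivation runs at exact precision from first step to last; intermediates are displayed, with 4-significant-digit rounding, within the worked lines — every reported value is rounded only once; all derived quantities are recomputed from the weighed amounts for 323.4 g of glass in full precision (LOI, the totals, glass mass, the yield, three oxide percentages), as set out in problem or answer.
Oxide-by-oxide delivered mass:
  MgO: 122.8·0.4801 + 98.49·0.3176 = 90.24 g
  SiO2: 171.2·0.9950 + 98.49·0.6325 = 232.6 g
  Al2O3: 171.2·0.003000 = 0.5136 g
LOI: 122.8·0.5199 + 171.2·0.002000 + 98.49·0.04990 = 69.10 g
The glass mass, total less LOI, = 392.5 − 69.10 = 323.4 g (the oxide masses sum to this)
percent by weight: oxide/glass ×100

Glass mass = 323.4 g (batch 392.5 − LOI 69.10).
Composition: MgO 27.90%, SiO2 71.94%, Al2O3 0.1588%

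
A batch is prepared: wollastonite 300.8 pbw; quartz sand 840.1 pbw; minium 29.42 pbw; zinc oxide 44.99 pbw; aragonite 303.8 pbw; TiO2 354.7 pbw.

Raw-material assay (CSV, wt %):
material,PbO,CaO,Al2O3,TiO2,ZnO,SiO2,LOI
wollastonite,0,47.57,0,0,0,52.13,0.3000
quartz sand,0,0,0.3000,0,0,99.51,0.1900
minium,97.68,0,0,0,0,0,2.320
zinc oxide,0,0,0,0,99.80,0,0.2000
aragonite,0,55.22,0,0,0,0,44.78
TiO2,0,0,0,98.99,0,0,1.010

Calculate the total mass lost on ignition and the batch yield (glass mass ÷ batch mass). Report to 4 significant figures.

LOI loss = 142.9 pbw; glass = 1731 pbw; yield = 92.37%

Working values appear, rounded to 4 significant figures, in the printout. Each numeric step carries full precision end to end; a single rounding completes every reported value — the derived quantities, including ignition loss, yield, the six compositions, glass mass, totals, are re-derived from the weighed amounts for 1731 pbw of glass at exact precision, precisely as stated by problem or answer.
Each material's LOI contribution:
  wollastonite: 300.8 × 0.003000 = 0.9024 pbw
  quartz sand: 840.1 × 0.001900 = 1.596 pbw
  minium: 29.42 × 0.02320 = 0.6825 pbw
  zinc oxide: 44.99 × 0.002000 = 0.08998 pbw
  aragonite: 303.8 × 0.4478 = 136.0 pbw
  TiO2: 354.7 × 0.01010 = 3.582 pbw
Total LOI = 142.9 pbw
Glass = batch − LOI = 1874 − 142.9 = 1731 pbw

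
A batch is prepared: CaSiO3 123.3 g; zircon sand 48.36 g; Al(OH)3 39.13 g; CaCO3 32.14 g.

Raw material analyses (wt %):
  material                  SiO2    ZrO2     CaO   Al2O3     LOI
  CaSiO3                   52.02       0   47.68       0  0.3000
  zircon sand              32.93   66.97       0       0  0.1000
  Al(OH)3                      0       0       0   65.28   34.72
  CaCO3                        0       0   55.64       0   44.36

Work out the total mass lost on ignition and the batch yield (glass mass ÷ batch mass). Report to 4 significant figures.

LOI loss = 28.26 g; glass = 214.7 g; yield = 88.37%

The working math runs at full precision from start to finish — the intermediate values are printed (rounded to four significant digits) within the worked lines; each reported figure includes exactly one rounding. Derived quantities (the totals, four oxide percentages, LOI, glass mass, yield) are re-derived in full precision starting from the weights at 214.7 g of glass as they appear in the problem or answer text.
Ignition loss by material:
  CaSiO3: 123.3 × 0.003000 = 0.3699 g
  zircon sand: 48.36 × 0.001000 = 0.04836 g
  Al(OH)3: 39.13 × 0.3472 = 13.59 g
  CaCO3: 32.14 × 0.4436 = 14.26 g
Total LOI = 28.26 g
Glass = batch − LOI = 242.9 − 28.26 = 214.7 g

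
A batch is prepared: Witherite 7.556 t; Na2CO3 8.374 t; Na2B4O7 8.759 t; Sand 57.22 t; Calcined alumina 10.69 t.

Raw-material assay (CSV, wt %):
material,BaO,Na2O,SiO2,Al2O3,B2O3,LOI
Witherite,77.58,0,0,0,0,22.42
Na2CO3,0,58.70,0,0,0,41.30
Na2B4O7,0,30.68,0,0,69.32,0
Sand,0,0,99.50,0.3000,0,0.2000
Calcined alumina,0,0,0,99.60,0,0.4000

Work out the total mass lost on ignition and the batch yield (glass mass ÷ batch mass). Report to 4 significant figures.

LOI loss = 5.310 t; glass = 87.29 t; yield = 94.27%

All internal work carries full float precision at every stage. Working values are printed (rounded to 4 significant digits) when written out — every reported number receives exactly one rounding — derived quantities are rebuilt from the weighed amounts per 87.29 t of glass in full precision (net glass mass, totals, LOI, the five compositions, yield), exactly as printed in either problem or answer.
LOI of each material in turn:
  Witherite: 7.556 × 0.2242 = 1.694 t
  Na2CO3: 8.374 × 0.4130 = 3.458 t
  Na2B4O7: 8.759 × 0 = 0 t
  Sand: 57.22 × 0.002000 = 0.1144 t
  Calcined alumina: 10.69 × 0.004000 = 0.04276 t
Total LOI = 5.310 t
Glass = batch − LOI = 92.60 − 5.310 = 87.29 t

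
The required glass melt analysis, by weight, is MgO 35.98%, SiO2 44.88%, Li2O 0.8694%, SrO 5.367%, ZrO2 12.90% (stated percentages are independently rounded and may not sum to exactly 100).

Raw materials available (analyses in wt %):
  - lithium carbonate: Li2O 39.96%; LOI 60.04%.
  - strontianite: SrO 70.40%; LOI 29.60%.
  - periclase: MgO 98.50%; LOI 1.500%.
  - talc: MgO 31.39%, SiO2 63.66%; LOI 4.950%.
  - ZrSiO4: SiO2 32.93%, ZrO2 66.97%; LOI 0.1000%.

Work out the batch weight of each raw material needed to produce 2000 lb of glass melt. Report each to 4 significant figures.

Values along the way are displayed, rounded to four significant digits, in the working; all internal work carries exact precision at all times — every reported number is rounded just once — all derived quantities, including the yield, totals, LOI, the five compositions, glass mass, are recomputed starting from the weights per 2000 lb of glass in full float precision, as quoted within question or answer.
Oxide mass targets, per 2000 lb glass melt:
  MgO: 35.98% × 2000 = 719.6 lb
  SiO2: 44.88% × 2000 = 897.6 lb
  Li2O: 0.8694% × 2000 = 17.39 lb
  SrO: 5.367% × 2000 = 107.3 lb
  ZrO2: 12.90% × 2000 = 258.0 lb
Checking each oxide sum from the weights as reported, on the stated basis (sums match the target masses within answer rounding):
  MgO: 344.7·0.9850 + 1211·0.3139 = 719.7 lb (target 719.6 lb)
  SiO2: 1211·0.6366 + 385.2·0.3293 = 897.8 lb (target 897.6 lb)
  Li2O: 43.51·0.3996 = 17.39 lb (target 17.39 lb)
  SrO: 152.5·0.7040 = 107.4 lb (target 107.3 lb)
  ZrO2: 385.2·0.6697 = 258.0 lb (target 258.0 lb)
Glass-mass bookkeeping: total batch − LOI = 2000 lb (summing oxide targets gives 2000 lb; versus the stated basis of 2000 lb — deltas are rounding alone).
Whole-batch sum: Σ batch = 2137 lb; the LOI term Σ batch·LOI equals 136.8 lb; yield = glass ÷ total batch = 93.60%.

Batch per 2000 lb glass melt:
  lithium carbonate: 43.51 lb
  strontianite: 152.5 lb
  periclase: 344.7 lb
  talc: 1211 lb
  ZrSiO4: 385.2 lb
Total batch = 2137 lb; LOI loss = 136.8 lb; yield = 93.60%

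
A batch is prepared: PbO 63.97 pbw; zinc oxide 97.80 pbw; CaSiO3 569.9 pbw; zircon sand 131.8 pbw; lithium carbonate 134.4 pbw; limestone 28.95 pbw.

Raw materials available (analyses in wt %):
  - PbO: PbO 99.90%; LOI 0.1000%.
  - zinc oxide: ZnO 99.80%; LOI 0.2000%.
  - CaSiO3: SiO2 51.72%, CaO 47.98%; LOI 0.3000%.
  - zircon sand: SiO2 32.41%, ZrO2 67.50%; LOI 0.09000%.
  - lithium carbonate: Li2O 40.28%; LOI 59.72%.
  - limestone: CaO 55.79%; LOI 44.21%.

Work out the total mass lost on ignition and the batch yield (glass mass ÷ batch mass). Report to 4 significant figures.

LOI loss = 95.15 pbw; glass = 931.7 pbw; yield = 90.73%

The working math runs at exact precision end to end; in-progress results are displayed rounded to four significant figures. Each reported result takes just one rounding. The derived quantities, which include glass mass, totals, six oxide percentages, the yield, LOI, are recomputed in full precision, as given in problem or answer, using the weight values on 931.7 pbw of glass.
LOI of each material in turn:
  PbO: 63.97 × 0.001000 = 0.06397 pbw
  zinc oxide: 97.80 × 0.002000 = 0.1956 pbw
  CaSiO3: 569.9 × 0.003000 = 1.710 pbw
  zircon sand: 131.8 × 9.000e-04 = 0.1186 pbw
  lithium carbonate: 134.4 × 0.5972 = 80.26 pbw
  limestone: 28.95 × 0.4421 = 12.80 pbw
Total LOI = 95.15 pbw
Glass = batch − LOI = 1027 − 95.15 = 931.7 pbw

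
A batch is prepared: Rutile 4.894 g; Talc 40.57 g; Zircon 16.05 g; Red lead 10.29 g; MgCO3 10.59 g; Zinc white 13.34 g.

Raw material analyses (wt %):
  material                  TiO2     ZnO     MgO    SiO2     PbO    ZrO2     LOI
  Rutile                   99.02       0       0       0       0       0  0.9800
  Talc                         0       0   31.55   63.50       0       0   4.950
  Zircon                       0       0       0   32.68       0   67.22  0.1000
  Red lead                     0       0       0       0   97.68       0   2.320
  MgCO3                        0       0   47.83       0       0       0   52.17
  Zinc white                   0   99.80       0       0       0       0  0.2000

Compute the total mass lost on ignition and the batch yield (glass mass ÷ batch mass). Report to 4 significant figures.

The intermediate values are shown with 4-significant-digit rounding when written out; all internal work keeps exact precision in all steps — exactly one rounding lands on each reported figure. All derived quantities (ignition loss, glass mass, the totals, the yield, six oxide percentages) are carried from the weighed amounts on 87.87 g of glass in full precision, as set out in the problem or the answer.
Per-material ignition loss:
  Rutile: 4.894 × 0.009800 = 0.04796 g
  Talc: 40.57 × 0.04950 = 2.008 g
  Zircon: 16.05 × 0.001000 = 0.01605 g
  Red lead: 10.29 × 0.02320 = 0.2387 g
  MgCO3: 10.59 × 0.5217 = 5.525 g
  Zinc white: 13.34 × 0.002000 = 0.02668 g
Total LOI = 7.862 g
Glass = batch − LOI = 95.73 − 7.862 = 87.87 g

LOI loss = 7.862 g; glass = 87.87 g; yield = 91.79%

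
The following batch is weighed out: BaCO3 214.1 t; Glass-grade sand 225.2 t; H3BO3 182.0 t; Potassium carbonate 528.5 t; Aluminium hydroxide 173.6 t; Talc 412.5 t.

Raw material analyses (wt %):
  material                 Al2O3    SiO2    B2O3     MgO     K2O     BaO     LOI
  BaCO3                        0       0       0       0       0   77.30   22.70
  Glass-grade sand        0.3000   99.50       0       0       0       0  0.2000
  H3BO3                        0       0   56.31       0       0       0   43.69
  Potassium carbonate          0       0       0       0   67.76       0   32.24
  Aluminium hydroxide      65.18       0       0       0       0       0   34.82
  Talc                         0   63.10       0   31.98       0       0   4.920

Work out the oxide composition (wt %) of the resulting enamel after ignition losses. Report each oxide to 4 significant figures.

The whole derivation keeps full float precision at all times; in-progress results are displayed (rounded to four significant figures) in the printout; each reported value carries a single rounding — all derived quantities are carried in full precision (the totals, ignition loss, the yield, six oxide percentages, glass mass) from the batch weights per 1356 t of glass as quoted within problem or answer.
Oxide masses out of the charge:
  Al2O3: 225.2·0.003000 + 173.6·0.6518 = 113.8 t
  SiO2: 225.2·0.9950 + 412.5·0.6310 = 484.4 t
  B2O3: 182.0·0.5631 = 102.5 t
  MgO: 412.5·0.3198 = 131.9 t
  K2O: 528.5·0.6776 = 358.1 t
  BaO: 214.1·0.7730 = 165.5 t
LOI: 214.1·0.2270 + 225.2·0.002000 + 182.0·0.4369 + 528.5·0.3224 + 173.6·0.3482 + 412.5·0.04920 = 379.7 t
The glass mass, total less LOI, = 1736 − 379.7 = 1356 t (consistent with Σ oxide mass)
wt % = oxide mass / glass mass × 100

Glass mass = 1356 t (batch 1736 − LOI 379.7).
Composition: Al2O3 8.393%, SiO2 35.71%, B2O3 7.557%, MgO 9.727%, K2O 26.41%, BaO 12.20%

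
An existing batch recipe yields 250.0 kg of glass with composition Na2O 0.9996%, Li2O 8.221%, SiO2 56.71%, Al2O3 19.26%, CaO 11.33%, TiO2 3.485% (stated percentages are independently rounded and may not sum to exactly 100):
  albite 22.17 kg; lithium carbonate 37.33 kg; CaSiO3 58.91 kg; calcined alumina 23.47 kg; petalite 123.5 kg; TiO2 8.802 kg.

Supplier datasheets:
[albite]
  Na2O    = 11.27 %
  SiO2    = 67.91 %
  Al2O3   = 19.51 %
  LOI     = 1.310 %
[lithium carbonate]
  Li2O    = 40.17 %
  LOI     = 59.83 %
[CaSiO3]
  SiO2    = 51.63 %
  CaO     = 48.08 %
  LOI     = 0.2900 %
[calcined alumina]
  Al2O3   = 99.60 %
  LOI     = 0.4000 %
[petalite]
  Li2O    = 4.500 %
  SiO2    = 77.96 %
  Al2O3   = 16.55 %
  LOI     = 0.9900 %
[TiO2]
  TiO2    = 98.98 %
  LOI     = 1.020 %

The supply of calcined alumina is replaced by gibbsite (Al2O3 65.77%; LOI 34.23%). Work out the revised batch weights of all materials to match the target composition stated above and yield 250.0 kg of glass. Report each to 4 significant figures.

Revised batch per 250.0 kg glass:
  albite: 22.17 kg
  lithium carbonate: 37.33 kg
  CaSiO3: 58.91 kg
  gibbsite: 35.55 kg
  petalite: 123.5 kg
  TiO2: 8.802 kg
Total batch = 286.3 kg; LOI loss = 36.28 kg

Each numeric step runs at full float precision through every step — mid-chain values appear with 4-significant-digit rounding within the worked lines — each reported figure carries a single rounding; the derived quantities, including six oxide percentages, the yield, ignition loss, totals, net glass mass, are recomputed from the batch weights at 250.0 kg of glass in full precision, as given in the question or the answer.
The oxide mass targets at 250.0 kg glass:
  Na2O: 0.9996% × 250.0 = 2.499 kg
  Li2O: 8.221% × 250.0 = 20.55 kg
  SiO2: 56.71% × 250.0 = 141.8 kg
  Al2O3: 19.26% × 250.0 = 48.15 kg
  CaO: 11.33% × 250.0 = 28.32 kg
  TiO2: 3.485% × 250.0 = 8.712 kg
Per-oxide balance check from the weights as reported, versus the basis set out (delivered sums recover each target within answer rounding):
  Na2O: 22.17·0.1127 = 2.499 kg (target 2.499 kg)
  Li2O: 37.33·0.4017 + 123.5·0.04500 = 20.55 kg (target 20.55 kg)
  SiO2: 22.17·0.6791 + 58.91·0.5163 + 123.5·0.7796 = 141.8 kg (target 141.8 kg)
  Al2O3: 22.17·0.1951 + 35.55·0.6577 + 123.5·0.1655 = 48.15 kg (target 48.15 kg)
  CaO: 58.91·0.4808 = 28.32 kg (target 28.32 kg)
  TiO2: 8.802·0.9898 = 8.712 kg (target 8.712 kg)
Mass balance on the glass: the batch minus its LOI: 250.0 kg (targets for the oxides total 250.0 kg; the stated basis being 250.0 kg — differing by rounding only).
Whole-batch sum: Σ batch = 286.3 kg; loss to ignition Σ batch·LOI = 36.28 kg; yield: glass divided by total = 87.33%.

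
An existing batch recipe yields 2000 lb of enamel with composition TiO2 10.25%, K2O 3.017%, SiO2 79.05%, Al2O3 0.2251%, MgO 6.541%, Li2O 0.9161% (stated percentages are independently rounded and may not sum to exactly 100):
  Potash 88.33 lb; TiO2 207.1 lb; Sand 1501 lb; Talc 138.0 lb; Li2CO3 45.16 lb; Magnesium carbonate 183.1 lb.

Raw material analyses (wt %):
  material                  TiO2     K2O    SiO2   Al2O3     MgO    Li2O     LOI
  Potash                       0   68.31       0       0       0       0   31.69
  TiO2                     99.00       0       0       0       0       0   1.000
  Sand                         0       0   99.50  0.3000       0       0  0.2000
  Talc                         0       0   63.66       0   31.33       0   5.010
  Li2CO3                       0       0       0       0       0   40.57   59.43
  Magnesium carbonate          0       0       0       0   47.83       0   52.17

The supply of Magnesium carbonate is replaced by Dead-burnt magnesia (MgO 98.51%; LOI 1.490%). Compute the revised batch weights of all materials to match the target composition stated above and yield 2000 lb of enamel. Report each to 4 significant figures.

Revised batch per 2000 lb enamel:
  Potash: 88.33 lb
  TiO2: 207.1 lb
  Sand: 1501 lb
  Talc: 138.0 lb
  Li2CO3: 45.16 lb
  Dead-burnt magnesia: 88.92 lb
Total batch = 2069 lb; LOI loss = 68.14 lb

Every computation keeps full precision in every operation; in-progress results are printed, rounded to four significant digits, across the worked steps — each reported value includes exactly one rounding — all derived quantities, which include net glass mass, LOI, the yield, the six compositions, totals, are re-derived in full precision, as set out in either problem or answer, from the batch weights per 2000 lb of glass.
Per-oxide target masses for 2000 lb enamel:
  TiO2: 10.25% × 2000 = 205.0 lb
  K2O: 3.017% × 2000 = 60.34 lb
  SiO2: 79.05% × 2000 = 1581 lb
  Al2O3: 0.2251% × 2000 = 4.502 lb
  MgO: 6.541% × 2000 = 130.8 lb
  Li2O: 0.9161% × 2000 = 18.32 lb
Per-oxide balance check on the weights just shown, versus the basis set out (delivered sums recover each target once rounding is allowed for):
  TiO2: 207.1·0.9900 = 205.0 lb (target 205.0 lb)
  K2O: 88.33·0.6831 = 60.34 lb (target 60.34 lb)
  SiO2: 1501·0.9950 + 138.0·0.6366 = 1581 lb (target 1581 lb)
  Al2O3: 1501·0.003000 = 4.503 lb (target 4.502 lb)
  MgO: 138.0·0.3133 + 88.92·0.9851 = 130.8 lb (target 130.8 lb)
  Li2O: 45.16·0.4057 = 18.32 lb (target 18.32 lb)
Glass-mass closure: total batch − LOI = 2000 lb (summing oxide targets gives 2000 lb; versus the stated basis of 2000 lb — deltas are rounding alone).
Batch grand total — Σ batch = 2069 lb; ignition loss, Σ(batch × LOI) = 68.14 lb; glass ÷ batch gives a yield of 96.71%.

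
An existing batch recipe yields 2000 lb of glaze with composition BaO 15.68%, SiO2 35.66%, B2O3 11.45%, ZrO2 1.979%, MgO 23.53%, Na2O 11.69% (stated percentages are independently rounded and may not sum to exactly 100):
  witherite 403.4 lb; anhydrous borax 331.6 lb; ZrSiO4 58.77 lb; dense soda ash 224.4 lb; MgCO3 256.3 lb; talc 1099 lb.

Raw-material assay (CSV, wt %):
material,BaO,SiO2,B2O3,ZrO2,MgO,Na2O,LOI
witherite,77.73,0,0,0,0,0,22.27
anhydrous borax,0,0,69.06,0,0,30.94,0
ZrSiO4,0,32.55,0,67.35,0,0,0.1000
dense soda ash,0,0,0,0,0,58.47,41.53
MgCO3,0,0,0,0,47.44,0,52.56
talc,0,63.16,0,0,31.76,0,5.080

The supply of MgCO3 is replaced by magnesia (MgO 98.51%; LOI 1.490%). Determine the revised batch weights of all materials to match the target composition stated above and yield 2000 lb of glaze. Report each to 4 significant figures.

Every computation keeps exact precision all the way through. Rounding to four significant figures applies to each working value as printed — every reported value undergoes a single rounding — derived quantities (the totals, the six compositions, the yield, LOI, glass mass) are rebuilt at exact precision starting from the weights for 2000 lb of glass as given in the question or the answer.
Oxide-by-oxide targets in 2000 lb glaze:
  BaO: 15.68% × 2000 = 313.6 lb
  SiO2: 35.66% × 2000 = 713.2 lb
  B2O3: 11.45% × 2000 = 229.0 lb
  ZrO2: 1.979% × 2000 = 39.58 lb
  MgO: 23.53% × 2000 = 470.6 lb
  Na2O: 11.69% × 2000 = 233.8 lb
Oxide-by-oxide audit on the weights just shown, for the quoted basis mass (delivered sums recover each target modulo rounding of the values):
  BaO: 403.4·0.7773 = 313.6 lb (target 313.6 lb)
  SiO2: 58.77·0.3255 + 1099·0.6316 = 713.3 lb (target 713.2 lb)
  B2O3: 331.6·0.6906 = 229.0 lb (target 229.0 lb)
  ZrO2: 58.77·0.6735 = 39.58 lb (target 39.58 lb)
  MgO: 123.4·0.9851 + 1099·0.3176 = 470.6 lb (target 470.6 lb)
  Na2O: 331.6·0.3094 + 224.4·0.5847 = 233.8 lb (target 233.8 lb)
Glass-mass closure: total charge less LOI = 2000 lb (targets for the oxides total 2000 lb; with the basis standing at 2000 lb — any gap is answer rounding).
Adding the batch up: Σ batch = 2241 lb; ignition loss, Σ(batch × LOI) = 240.8 lb; yield = glass ÷ total batch = 89.25%.

Revised batch per 2000 lb glaze:
  witherite: 403.4 lb
  anhydrous borax: 331.6 lb
  ZrSiO4: 58.77 lb
  dense soda ash: 224.4 lb
  magnesia: 123.4 lb
  talc: 1099 lb
Total batch = 2241 lb; LOI loss = 240.8 lb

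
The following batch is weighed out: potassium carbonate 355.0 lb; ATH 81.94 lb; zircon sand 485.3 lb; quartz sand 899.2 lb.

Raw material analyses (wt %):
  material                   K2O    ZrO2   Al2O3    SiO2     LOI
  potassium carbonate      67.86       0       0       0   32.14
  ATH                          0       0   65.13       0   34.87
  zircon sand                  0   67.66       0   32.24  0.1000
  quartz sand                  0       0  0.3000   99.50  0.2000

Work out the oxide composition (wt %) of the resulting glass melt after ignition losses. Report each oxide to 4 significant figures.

Glass mass = 1676 lb (batch 1821 − LOI 145.0).
Composition: K2O 14.37%, ZrO2 19.59%, Al2O3 3.344%, SiO2 62.70%

All internal work holds exact precision all the way through; working values are shown, rounded to 4 significant digits, within the worked lines; every reported value is rounded a single time. The derived quantities (the yield, the four compositions, totals, glass mass, ignition loss) are re-derived from the batch weights for 1676 lb of glass in full float precision, as set out in the problem or the answer.
Oxide-by-oxide delivered mass:
  K2O: 355.0·0.6786 = 240.9 lb
  ZrO2: 485.3·0.6766 = 328.4 lb
  Al2O3: 81.94·0.6513 + 899.2·0.003000 = 56.07 lb
  SiO2: 485.3·0.3224 + 899.2·0.9950 = 1051 lb
LOI: 355.0·0.3214 + 81.94·0.3487 + 485.3·0.001000 + 899.2·0.002000 = 145.0 lb
Resulting glass, batch − LOI: 1821 − 145.0 = 1676 lb (the oxide masses sum to this)
percent by weight: oxide/glass ×100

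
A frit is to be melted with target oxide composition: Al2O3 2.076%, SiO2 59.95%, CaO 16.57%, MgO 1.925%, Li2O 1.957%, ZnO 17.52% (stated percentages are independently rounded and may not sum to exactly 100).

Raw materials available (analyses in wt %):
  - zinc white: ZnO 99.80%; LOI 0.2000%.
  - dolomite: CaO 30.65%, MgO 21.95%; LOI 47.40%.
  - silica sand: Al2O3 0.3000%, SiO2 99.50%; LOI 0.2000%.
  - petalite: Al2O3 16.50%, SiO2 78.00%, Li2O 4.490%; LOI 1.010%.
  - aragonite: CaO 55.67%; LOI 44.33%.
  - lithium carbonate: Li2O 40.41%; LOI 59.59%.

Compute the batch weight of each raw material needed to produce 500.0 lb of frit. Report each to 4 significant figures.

Batch per 500.0 lb frit:
  zinc white: 87.78 lb
  dolomite: 43.85 lb
  silica sand: 255.6 lb
  petalite: 58.26 lb
  aragonite: 124.7 lb
  lithium carbonate: 17.74 lb
Total batch = 587.9 lb; LOI loss = 87.91 lb; yield = 85.05%

Full float precision is held at every stage; the intermediate values appear, rounded to four significant digits, at each printed step; every reported number takes exactly one rounding. Derived quantities (net glass mass, the six compositions, yield, the totals, LOI) are rebuilt in full float precision starting from the weights at 500.0 lb of glass as set out in question or answer.
Target oxide masses per 500.0 lb frit:
  Al2O3: 2.076% × 500.0 = 10.38 lb
  SiO2: 59.95% × 500.0 = 299.8 lb
  CaO: 16.57% × 500.0 = 82.85 lb
  MgO: 1.925% × 500.0 = 9.625 lb
  Li2O: 1.957% × 500.0 = 9.785 lb
  ZnO: 17.52% × 500.0 = 87.60 lb
A balance pass over the oxides, applying the batch weights above, on the stated basis (oxide sums agree with the targets within answer rounding):
  Al2O3: 255.6·0.003000 + 58.26·0.1650 = 10.38 lb (target 10.38 lb)
  SiO2: 255.6·0.9950 + 58.26·0.7800 = 299.8 lb (target 299.8 lb)
  CaO: 43.85·0.3065 + 124.7·0.5567 = 82.86 lb (target 82.85 lb)
  MgO: 43.85·0.2195 = 9.625 lb (target 9.625 lb)
  Li2O: 58.26·0.04490 + 17.74·0.4041 = 9.785 lb (target 9.785 lb)
  ZnO: 87.78·0.9980 = 87.60 lb (target 87.60 lb)
Glass-mass sanity pass: net batch after ignition = 500.0 lb (the Σ of target masses is 500.0 lb; the stated basis being 500.0 lb — a pure rounding effect).
Summing the batch: Σ batch = 587.9 lb; LOI loss = Σ batch·LOI = 87.91 lb; the yield ratio, glass ÷ batch: 85.05%.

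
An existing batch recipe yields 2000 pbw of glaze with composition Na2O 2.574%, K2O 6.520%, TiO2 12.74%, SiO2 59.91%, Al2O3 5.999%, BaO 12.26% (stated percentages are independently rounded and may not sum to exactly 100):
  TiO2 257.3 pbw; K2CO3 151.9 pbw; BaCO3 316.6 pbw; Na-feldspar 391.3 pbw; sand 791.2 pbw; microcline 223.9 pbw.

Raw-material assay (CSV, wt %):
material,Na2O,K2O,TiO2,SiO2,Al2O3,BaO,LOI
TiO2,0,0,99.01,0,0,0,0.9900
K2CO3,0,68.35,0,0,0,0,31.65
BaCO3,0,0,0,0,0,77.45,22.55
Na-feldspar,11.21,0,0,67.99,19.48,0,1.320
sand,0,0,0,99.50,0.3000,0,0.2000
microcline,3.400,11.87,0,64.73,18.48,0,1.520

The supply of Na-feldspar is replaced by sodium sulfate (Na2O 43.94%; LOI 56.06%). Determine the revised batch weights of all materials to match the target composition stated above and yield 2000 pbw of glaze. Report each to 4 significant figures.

Revised batch per 2000 pbw glaze:
  TiO2: 257.3 pbw
  K2CO3: 80.26 pbw
  BaCO3: 316.6 pbw
  sodium sulfate: 67.92 pbw
  sand: 790.2 pbw
  microcline: 636.4 pbw
Total batch = 2149 pbw; LOI loss = 148.7 pbw

Working values are shown (rounded to 4 significant figures) alongside each step. Full float precision is carried in all steps; each reported number is rounded exactly once — the derived quantities, which include the totals, LOI, yield, net glass mass, the six compositions, are carried in full float precision, exactly as printed in the problem or the answer, starting from the weights per 2000 pbw of glass.
Oxide mass targets, per 2000 pbw glaze:
  Na2O: 2.574% × 2000 = 51.48 pbw
  K2O: 6.520% × 2000 = 130.4 pbw
  TiO2: 12.74% × 2000 = 254.8 pbw
  SiO2: 59.91% × 2000 = 1198 pbw
  Al2O3: 5.999% × 2000 = 120.0 pbw
  BaO: 12.26% × 2000 = 245.2 pbw
Mass-balance tally per oxide with the batch weights as given, against the basis in use (target by target, the sums agree within answer rounding):
  Na2O: 67.92·0.4394 + 636.4·0.03400 = 51.48 pbw (target 51.48 pbw)
  K2O: 80.26·0.6835 + 636.4·0.1187 = 130.4 pbw (target 130.4 pbw)
  TiO2: 257.3·0.9901 = 254.8 pbw (target 254.8 pbw)
  SiO2: 790.2·0.9950 + 636.4·0.6473 = 1198 pbw (target 1198 pbw)
  Al2O3: 790.2·0.003000 + 636.4·0.1848 = 120.0 pbw (target 120.0 pbw)
  BaO: 316.6·0.7745 = 245.2 pbw (target 245.2 pbw)
Consistency of the glass mass: Σ batch − LOI loss = 2000 pbw (targets for the oxides total 2000 pbw; basis as stated: 2000 pbw — any gap is answer rounding).
Adding the batch up: Σ batch = 2149 pbw; ignition loss, Σ(batch × LOI) = 148.7 pbw; yield: glass divided by total = 93.08%.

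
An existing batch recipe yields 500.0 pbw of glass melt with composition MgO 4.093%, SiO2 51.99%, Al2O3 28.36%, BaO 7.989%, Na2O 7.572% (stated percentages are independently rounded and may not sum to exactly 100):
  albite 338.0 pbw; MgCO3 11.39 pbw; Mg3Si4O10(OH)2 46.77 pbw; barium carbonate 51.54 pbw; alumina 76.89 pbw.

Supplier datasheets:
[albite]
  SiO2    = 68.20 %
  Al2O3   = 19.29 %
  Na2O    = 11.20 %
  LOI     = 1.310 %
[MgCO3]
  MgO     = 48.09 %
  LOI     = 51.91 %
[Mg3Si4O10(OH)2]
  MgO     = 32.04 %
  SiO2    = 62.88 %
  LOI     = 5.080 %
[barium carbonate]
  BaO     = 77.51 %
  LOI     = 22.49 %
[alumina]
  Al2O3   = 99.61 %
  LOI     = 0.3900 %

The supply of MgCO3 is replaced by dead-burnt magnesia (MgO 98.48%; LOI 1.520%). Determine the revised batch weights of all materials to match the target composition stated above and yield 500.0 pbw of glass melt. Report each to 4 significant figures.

Full precision is carried all the way through — working values are printed, with 4-significant-figure rounding, across the worked steps — exactly one rounding goes into each reported number. The derived quantities, including five oxide percentages, totals, the yield, net glass mass, LOI, are carried from the batch weights per 500.0 pbw of glass in full precision, as written in question or answer.
Per-oxide target masses for 500.0 pbw glass melt:
  MgO: 4.093% × 500.0 = 20.46 pbw
  SiO2: 51.99% × 500.0 = 260.0 pbw
  Al2O3: 28.36% × 500.0 = 141.8 pbw
  BaO: 7.989% × 500.0 = 39.94 pbw
  Na2O: 7.572% × 500.0 = 37.86 pbw
Verifying the oxide balance given the weights on record, versus the basis set out (delivered sums recover each target inside rounding margins):
  MgO: 5.564·0.9848 + 46.77·0.3204 = 20.46 pbw (target 20.46 pbw)
  SiO2: 338.0·0.6820 + 46.77·0.6288 = 259.9 pbw (target 260.0 pbw)
  Al2O3: 338.0·0.1929 + 76.89·0.9961 = 141.8 pbw (target 141.8 pbw)
  BaO: 51.54·0.7751 = 39.95 pbw (target 39.94 pbw)
  Na2O: 338.0·0.1120 = 37.86 pbw (target 37.86 pbw)
Glass mass check: batch total minus LOI = 500.0 pbw (oxide target masses add up to 500.0 pbw; versus the stated basis of 500.0 pbw — any gap is answer rounding).
Total batch = Σ batch = 518.8 pbw; ignition loss, Σ(batch × LOI) = 18.78 pbw; yield = glass ÷ total batch = 96.38%.

Revised batch per 500.0 pbw glass melt:
  albite: 338.0 pbw
  dead-burnt magnesia: 5.564 pbw
  Mg3Si4O10(OH)2: 46.77 pbw
  barium carbonate: 51.54 pbw
  alumina: 76.89 pbw
Total batch = 518.8 pbw; LOI loss = 18.78 pbw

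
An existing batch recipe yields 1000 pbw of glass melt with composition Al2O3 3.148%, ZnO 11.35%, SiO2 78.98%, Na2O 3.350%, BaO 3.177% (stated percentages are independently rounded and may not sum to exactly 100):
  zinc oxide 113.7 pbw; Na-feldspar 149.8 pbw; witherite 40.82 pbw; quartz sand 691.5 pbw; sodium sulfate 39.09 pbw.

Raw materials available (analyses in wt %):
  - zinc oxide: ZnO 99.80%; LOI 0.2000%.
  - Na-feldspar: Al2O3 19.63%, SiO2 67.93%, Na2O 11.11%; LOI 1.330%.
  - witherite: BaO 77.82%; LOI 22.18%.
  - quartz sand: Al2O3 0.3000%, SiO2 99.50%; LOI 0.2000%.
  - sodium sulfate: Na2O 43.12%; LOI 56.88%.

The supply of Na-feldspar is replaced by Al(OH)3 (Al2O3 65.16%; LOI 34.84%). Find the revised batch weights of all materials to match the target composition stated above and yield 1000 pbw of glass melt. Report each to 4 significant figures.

Every computation carries full float precision throughout; the intermediate values are shown rounded off to 4 significant figures in the working. Exactly one rounding goes into each reported result — derived quantities are carried in full precision (totals, glass mass, the yield, LOI, five oxide percentages) from the batch weights for 1000 pbw of glass exactly as shown in the problem or the answer.
The oxide mass targets at 1000 pbw glass melt:
  Al2O3: 3.148% × 1000 = 31.48 pbw
  ZnO: 11.35% × 1000 = 113.5 pbw
  SiO2: 78.98% × 1000 = 789.8 pbw
  Na2O: 3.350% × 1000 = 33.50 pbw
  BaO: 3.177% × 1000 = 31.77 pbw
Mass-balance tally per oxide using the reported weights, for the quoted basis mass (delivered sums recover each target net of answer rounding effects):
  Al2O3: 44.66·0.6516 + 793.8·0.003000 = 31.48 pbw (target 31.48 pbw)
  ZnO: 113.7·0.9980 = 113.5 pbw (target 113.5 pbw)
  SiO2: 793.8·0.9950 = 789.8 pbw (target 789.8 pbw)
  Na2O: 77.69·0.4312 = 33.50 pbw (target 33.50 pbw)
  BaO: 40.82·0.7782 = 31.77 pbw (target 31.77 pbw)
Glass-mass bookkeeping: the batch minus its LOI: 1000 pbw (targets for the oxides total 1000 pbw; basis as stated: 1000 pbw — a pure rounding effect).
Adding the batch up: Σ batch = 1071 pbw; LOI loss = Σ batch·LOI = 70.62 pbw; glass ÷ batch gives a yield of 93.40%.

Revised batch per 1000 pbw glass melt:
  zinc oxide: 113.7 pbw
  Al(OH)3: 44.66 pbw
  witherite: 40.82 pbw
  quartz sand: 793.8 pbw
  sodium sulfate: 77.69 pbw
Total batch = 1071 pbw; LOI loss = 70.62 pbw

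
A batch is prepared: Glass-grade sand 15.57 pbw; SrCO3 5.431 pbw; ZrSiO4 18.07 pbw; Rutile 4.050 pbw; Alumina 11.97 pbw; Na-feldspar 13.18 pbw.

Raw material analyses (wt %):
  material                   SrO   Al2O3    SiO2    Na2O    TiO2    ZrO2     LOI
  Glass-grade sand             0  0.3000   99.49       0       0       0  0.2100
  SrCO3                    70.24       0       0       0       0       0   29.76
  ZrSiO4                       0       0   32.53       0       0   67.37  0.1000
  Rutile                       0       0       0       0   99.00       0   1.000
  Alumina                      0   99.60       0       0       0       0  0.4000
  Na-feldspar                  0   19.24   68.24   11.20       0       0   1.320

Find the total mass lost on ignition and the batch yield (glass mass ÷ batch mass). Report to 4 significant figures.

Values along the way are shown rounded to 4 significant figures alongside each step — every computation keeps exact precision in every operation; each reported figure is rounded exactly once — derived quantities (net glass mass, the totals, LOI, yield, six oxide percentages) are carried from the batch weights per 66.34 pbw of glass in full float precision exactly as printed in either problem or answer.
LOI of each material in turn:
  Glass-grade sand: 15.57 × 0.002100 = 0.03270 pbw
  SrCO3: 5.431 × 0.2976 = 1.616 pbw
  ZrSiO4: 18.07 × 0.001000 = 0.01807 pbw
  Rutile: 4.050 × 0.01000 = 0.04050 pbw
  Alumina: 11.97 × 0.004000 = 0.04788 pbw
  Na-feldspar: 13.18 × 0.01320 = 0.1740 pbw
Total LOI = 1.929 pbw
Glass = batch − LOI = 68.27 − 1.929 = 66.34 pbw

LOI loss = 1.929 pbw; glass = 66.34 pbw; yield = 97.17%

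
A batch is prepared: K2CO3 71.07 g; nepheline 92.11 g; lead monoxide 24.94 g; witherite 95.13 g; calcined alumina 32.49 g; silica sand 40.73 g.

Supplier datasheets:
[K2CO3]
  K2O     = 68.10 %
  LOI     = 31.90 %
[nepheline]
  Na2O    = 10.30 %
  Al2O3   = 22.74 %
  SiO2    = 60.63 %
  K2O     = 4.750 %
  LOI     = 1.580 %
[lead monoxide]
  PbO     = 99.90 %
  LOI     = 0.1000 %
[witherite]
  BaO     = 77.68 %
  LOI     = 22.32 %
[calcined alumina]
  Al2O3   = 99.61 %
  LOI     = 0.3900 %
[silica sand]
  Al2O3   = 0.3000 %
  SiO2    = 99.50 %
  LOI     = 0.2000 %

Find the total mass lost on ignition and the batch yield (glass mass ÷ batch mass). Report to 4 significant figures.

Values along the way are shown (rounded to four significant figures) between the steps; the working math maintains exact precision from first step to last — each reported number takes exactly one rounding — derived quantities (totals, yield, ignition loss, net glass mass, the six compositions) are computed starting from the weights on 310.9 g of glass in full float precision as written in the question or the answer.
Loss on ignition, line by line:
  K2CO3: 71.07 × 0.3190 = 22.67 g
  nepheline: 92.11 × 0.01580 = 1.455 g
  lead monoxide: 24.94 × 0.001000 = 0.02494 g
  witherite: 95.13 × 0.2232 = 21.23 g
  calcined alumina: 32.49 × 0.003900 = 0.1267 g
  silica sand: 40.73 × 0.002000 = 0.08146 g
Total LOI = 45.59 g
Glass = batch − LOI = 356.5 − 45.59 = 310.9 g

LOI loss = 45.59 g; glass = 310.9 g; yield = 87.21%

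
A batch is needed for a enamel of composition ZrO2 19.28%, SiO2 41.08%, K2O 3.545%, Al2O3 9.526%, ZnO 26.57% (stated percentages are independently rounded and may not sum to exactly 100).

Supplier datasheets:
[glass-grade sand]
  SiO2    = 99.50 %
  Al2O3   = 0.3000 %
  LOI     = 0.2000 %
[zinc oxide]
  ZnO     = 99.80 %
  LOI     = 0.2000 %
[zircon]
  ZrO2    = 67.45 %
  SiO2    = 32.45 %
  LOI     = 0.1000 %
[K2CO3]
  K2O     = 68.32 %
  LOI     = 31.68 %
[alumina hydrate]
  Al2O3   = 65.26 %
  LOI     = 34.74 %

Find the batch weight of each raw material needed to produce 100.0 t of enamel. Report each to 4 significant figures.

Working values are printed rounded off to 4 significant figures at each printed step. The working math keeps full float precision throughout — exactly one rounding is applied to every reported value. All derived quantities (yield, glass mass, the totals, ignition loss, the five compositions) are computed using the weight values per 100.0 t of glass in full float precision as quoted within either problem or answer.
Oxide-by-oxide targets in 100.0 t enamel:
  ZrO2: 19.28% × 100.0 = 19.28 t
  SiO2: 41.08% × 100.0 = 41.08 t
  K2O: 3.545% × 100.0 = 3.545 t
  Al2O3: 9.526% × 100.0 = 9.526 t
  ZnO: 26.57% × 100.0 = 26.57 t
Mass-balance tally per oxide applying the batch weights above, against the basis in use (target by target, the sums agree once rounding is allowed for):
  ZrO2: 28.58·0.6745 = 19.28 t (target 19.28 t)
  SiO2: 31.96·0.9950 + 28.58·0.3245 = 41.07 t (target 41.08 t)
  K2O: 5.189·0.6832 = 3.545 t (target 3.545 t)
  Al2O3: 31.96·0.003000 + 14.45·0.6526 = 9.526 t (target 9.526 t)
  ZnO: 26.62·0.9980 = 26.57 t (target 26.57 t)
Consistency of the glass mass: batch total minus LOI = 99.99 t (oxide target masses add up to 100.0 t; the stated basis being 100.0 t — gaps are rounding artifacts).
Adding the batch up: Σ batch = 106.8 t; LOI removed, Σ of batch·LOI: 6.810 t; glass ÷ batch gives a yield of 93.62%.

Batch per 100.0 t enamel:
  glass-grade sand: 31.96 t
  zinc oxide: 26.62 t
  zircon: 28.58 t
  K2CO3: 5.189 t
  alumina hydrate: 14.45 t
Total batch = 106.8 t; LOI loss = 6.810 t; yield = 93.62%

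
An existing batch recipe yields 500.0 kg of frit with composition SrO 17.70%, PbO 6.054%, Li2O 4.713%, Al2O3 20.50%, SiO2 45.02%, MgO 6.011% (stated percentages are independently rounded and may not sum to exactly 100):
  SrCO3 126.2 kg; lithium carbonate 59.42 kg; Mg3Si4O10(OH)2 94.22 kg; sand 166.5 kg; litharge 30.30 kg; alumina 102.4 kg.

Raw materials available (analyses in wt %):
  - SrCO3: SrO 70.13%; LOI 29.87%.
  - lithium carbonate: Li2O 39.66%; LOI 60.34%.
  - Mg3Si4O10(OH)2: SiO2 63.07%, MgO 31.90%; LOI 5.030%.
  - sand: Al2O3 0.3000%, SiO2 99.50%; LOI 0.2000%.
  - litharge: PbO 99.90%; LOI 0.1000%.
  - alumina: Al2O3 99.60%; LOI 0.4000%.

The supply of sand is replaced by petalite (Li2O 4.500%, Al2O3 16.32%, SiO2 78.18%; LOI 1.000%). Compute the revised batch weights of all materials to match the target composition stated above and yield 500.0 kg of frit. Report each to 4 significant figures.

Every computation maintains full precision throughout. Rounding to four significant digits extends to every in-between result as displayed. Exactly one rounding is applied to each reported value; all derived quantities, including yield, the six compositions, the totals, LOI, net glass mass, are re-derived using the weight values at 500.0 kg of glass at full precision as written in the problem or the answer.
Oxide-by-oxide targets in 500.0 kg frit:
  SrO: 17.70% × 500.0 = 88.50 kg
  PbO: 6.054% × 500.0 = 30.27 kg
  Li2O: 4.713% × 500.0 = 23.56 kg
  Al2O3: 20.50% × 500.0 = 102.5 kg
  SiO2: 45.02% × 500.0 = 225.1 kg
  MgO: 6.011% × 500.0 = 30.06 kg
Per-oxide balance check given the weights on record, versus the basis set out (every target is met by its sum up to rounding of the answer):
  SrO: 126.2·0.7013 = 88.50 kg (target 88.50 kg)
  PbO: 30.30·0.9990 = 30.27 kg (target 30.27 kg)
  Li2O: 35.37·0.3966 + 211.9·0.04500 = 23.56 kg (target 23.56 kg)
  Al2O3: 211.9·0.1632 + 68.19·0.9960 = 102.5 kg (target 102.5 kg)
  SiO2: 94.22·0.6307 + 211.9·0.7818 = 225.1 kg (target 225.1 kg)
  MgO: 94.22·0.3190 = 30.06 kg (target 30.06 kg)
The glass-mass cross-check: the batch minus its LOI: 500.0 kg (per-oxide target masses sum to 500.0 kg; versus the stated basis of 500.0 kg — a pure rounding effect).
Batch total: Σ batch = 566.2 kg; Σ batch·LOI gives LOI loss = 66.20 kg; yield, glass over the total, = 88.31%.

Revised batch per 500.0 kg frit:
  SrCO3: 126.2 kg
  lithium carbonate: 35.37 kg
  Mg3Si4O10(OH)2: 94.22 kg
  petalite: 211.9 kg
  litharge: 30.30 kg
  alumina: 68.19 kg
Total batch = 566.2 kg; LOI loss = 66.20 kg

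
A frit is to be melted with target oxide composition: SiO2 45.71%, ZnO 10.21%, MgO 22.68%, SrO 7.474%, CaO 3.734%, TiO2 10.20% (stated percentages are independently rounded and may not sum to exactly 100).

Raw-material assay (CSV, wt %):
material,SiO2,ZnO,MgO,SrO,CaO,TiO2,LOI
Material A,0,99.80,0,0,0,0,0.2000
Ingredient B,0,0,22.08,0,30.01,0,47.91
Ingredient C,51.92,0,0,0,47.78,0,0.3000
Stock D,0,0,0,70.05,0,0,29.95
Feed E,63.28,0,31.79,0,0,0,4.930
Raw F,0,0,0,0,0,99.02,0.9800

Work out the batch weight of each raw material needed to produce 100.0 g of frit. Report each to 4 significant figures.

Every computation runs at exact precision from start to finish; intermediates appear (rounded to four significant digits) when written out — each reported value is rounded only once. The derived quantities (the totals, net glass mass, six oxide percentages, the yield, ignition loss) are rebuilt in full float precision starting from the weights per 100.0 g of glass precisely as stated by question or answer.
Target oxide masses per 100.0 g frit:
  SiO2: 45.71% × 100.0 = 45.71 g
  ZnO: 10.21% × 100.0 = 10.21 g
  MgO: 22.68% × 100.0 = 22.68 g
  SrO: 7.474% × 100.0 = 7.474 g
  CaO: 3.734% × 100.0 = 3.734 g
  TiO2: 10.20% × 100.0 = 10.20 g
Mass-balance tally per oxide on the weights just shown, relative to the basis at hand (sum by sum, the targets are met once rounding is allowed for):
  SiO2: 4.949·0.5192 + 68.17·0.6328 = 45.71 g (target 45.71 g)
  ZnO: 10.23·0.9980 = 10.21 g (target 10.21 g)
  MgO: 4.563·0.2208 + 68.17·0.3179 = 22.68 g (target 22.68 g)
  SrO: 10.67·0.7005 = 7.474 g (target 7.474 g)
  CaO: 4.563·0.3001 + 4.949·0.4778 = 3.734 g (target 3.734 g)
  TiO2: 10.30·0.9902 = 10.20 g (target 10.20 g)
Mass balance on the glass: total batch − LOI = 100.0 g (the Σ of target masses is 100.0 g; with the basis standing at 100.0 g — deltas are rounding alone).
Total batch = Σ batch = 108.9 g; LOI removed, Σ of batch·LOI: 8.879 g; the yield ratio, glass ÷ batch: 91.85%.

Batch per 100.0 g frit:
  Material A: 10.23 g
  Ingredient B: 4.563 g
  Ingredient C: 4.949 g
  Stock D: 10.67 g
  Feed E: 68.17 g
  Raw F: 10.30 g
Total batch = 108.9 g; LOI loss = 8.879 g; yield = 91.85%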